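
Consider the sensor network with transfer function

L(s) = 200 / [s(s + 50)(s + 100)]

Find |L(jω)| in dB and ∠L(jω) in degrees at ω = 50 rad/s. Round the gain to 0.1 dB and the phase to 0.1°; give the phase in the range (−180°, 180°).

-65.9 dB, -161.6°

At s = jω = j50:
pole (s+50): 50 + j50 → |·| = √(50²+50²) = √5000 ≈ 70.711, ∠ = arctan(50/50) ≈ 45.00°
pole (s+100): 100 + j50 → |·| = √(100²+50²) = √12500 ≈ 111.8, ∠ = arctan(50/100) ≈ 26.57°
pole at origin: |s| = 50, ∠ = 90.00° (in denominator)
|L| = 200 / 3.9527e+05 ≈ 0.00050598
Gain = 20 log₁₀(0.00050598) ≈ -65.92 dB
∠L = 0.00° − 161.57° = -161.57°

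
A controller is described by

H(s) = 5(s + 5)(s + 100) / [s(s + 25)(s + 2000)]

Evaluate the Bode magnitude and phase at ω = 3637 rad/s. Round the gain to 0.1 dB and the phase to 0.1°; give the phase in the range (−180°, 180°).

At s = jω = j3637:
zero (s+5): 5 + j3637 → |·| = √(5²+3637²) = √13227794 ≈ 3637, ∠ = arctan(3637/5) ≈ 89.92°
zero (s+100): 100 + j3637 → |·| = √(100²+3637²) = √13237769 ≈ 3638.4, ∠ = arctan(3637/100) ≈ 88.43°
pole (s+25): 25 + j3637 → |·| = √(25²+3637²) = √13228394 ≈ 3637.1, ∠ = arctan(3637/25) ≈ 89.61°
pole (s+2000): 2000 + j3637 → |·| = √(2000²+3637²) = √17227769 ≈ 4150.6, ∠ = arctan(3637/2000) ≈ 61.19°
pole at origin: |s| = 3637, ∠ = 90.00° (in denominator)
|H| = 5 · 1.3233e+07 / 5.4905e+10 ≈ 0.0012051
Gain = 20 log₁₀(0.0012051) ≈ -58.38 dB
∠H = 178.35° − 240.80° = -62.45°

-58.4 dB, -62.5°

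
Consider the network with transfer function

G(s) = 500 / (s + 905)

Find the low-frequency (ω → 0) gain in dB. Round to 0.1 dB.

-5.2 dB

G(0) = 500 / 905 ≈ 0.55249
20 log₁₀(0.55249) ≈ -5.15 dB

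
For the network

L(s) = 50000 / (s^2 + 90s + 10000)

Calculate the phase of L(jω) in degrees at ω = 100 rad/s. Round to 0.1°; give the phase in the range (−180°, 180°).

-90.0°

At s = jω = j100:
quadratic: (j100)² + 90·j100 + 10000 = 0 + j9000 → |·| ≈ 9000, ∠ ≈ 90.00°
∠L = 0.00° − 90.00° = -90.00°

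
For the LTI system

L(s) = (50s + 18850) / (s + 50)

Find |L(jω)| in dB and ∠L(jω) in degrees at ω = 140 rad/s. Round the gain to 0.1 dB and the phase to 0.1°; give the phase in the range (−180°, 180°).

42.6 dB, -50.0°

Substitute s = j140:
Numerator: 50(j140) + 18850 = 18850 + j7000
Denominator: (j140) + 50 = 50 + j140
|N| = √(18850² + 7000²) ≈ 20108, ∠N ≈ 20.37°
|D| = √(50² + 140²) ≈ 148.66, ∠D ≈ 70.35°
|L| = 20108 / 148.66 ≈ 135.26
Gain = 20 log₁₀(135.26) ≈ 42.62 dB
∠L = 20.37° − 70.35° = -49.98°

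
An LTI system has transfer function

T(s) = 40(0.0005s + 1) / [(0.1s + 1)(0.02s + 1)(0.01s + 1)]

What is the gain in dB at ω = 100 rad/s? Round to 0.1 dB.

At ω = 100 rad/s:
zero (1 + j100·0.0005) = 1 + j0.05 → |·| ≈ 1.0012, ∠ ≈ 2.86°
pole (1 + j100·0.1) = 1 + j10 → |·| ≈ 10.05, ∠ ≈ 84.29°
pole (1 + j100·0.02) = 1 + j2 → |·| ≈ 2.2361, ∠ ≈ 63.43°
pole (1 + j100·0.01) = 1 + j1 → |·| ≈ 1.4142, ∠ ≈ 45.00°
|T| = 40 · 1.0012 / (10.05 · 2.2361 · 1.4142) ≈ 1.2601
Gain = 20 log₁₀(1.2601) ≈ 2.01 dB

2.0 dB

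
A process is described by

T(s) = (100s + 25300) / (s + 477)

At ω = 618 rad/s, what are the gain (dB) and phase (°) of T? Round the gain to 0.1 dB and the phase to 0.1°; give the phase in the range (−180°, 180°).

Substitute s = j618:
Numerator: 100(j618) + 25300 = 25300 + j61800
Denominator: (j618) + 477 = 477 + j618
|N| = √(25300² + 61800²) ≈ 66778, ∠N ≈ 67.74°
|D| = √(477² + 618²) ≈ 780.67, ∠D ≈ 52.34°
|T| = 66778 / 780.67 ≈ 85.539
Gain = 20 log₁₀(85.539) ≈ 38.64 dB
∠T = 67.74° − 52.34° = 15.40°

38.6 dB, 15.4°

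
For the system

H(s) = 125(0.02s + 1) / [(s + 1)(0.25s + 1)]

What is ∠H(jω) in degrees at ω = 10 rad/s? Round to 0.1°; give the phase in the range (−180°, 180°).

-141.2°

At ω = 10 rad/s:
zero (1 + j10·0.02) = 1 + j0.2 → |·| ≈ 1.0198, ∠ ≈ 11.31°
pole (1 + j10·1) = 1 + j10 → |·| ≈ 10.05, ∠ ≈ 84.29°
pole (1 + j10·0.25) = 1 + j2.5 → |·| ≈ 2.6926, ∠ ≈ 68.20°
∠H = (11.31°) − (84.29° + 68.20°) = -141.18°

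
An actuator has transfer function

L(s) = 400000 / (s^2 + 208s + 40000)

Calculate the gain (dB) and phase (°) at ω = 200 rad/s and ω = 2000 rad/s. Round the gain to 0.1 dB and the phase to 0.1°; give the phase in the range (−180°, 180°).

At s = jω = j200:
quadratic: (j200)² + 208·j200 + 40000 = 0 + j41600 → |·| ≈ 41600, ∠ ≈ 90.00°
|L| = 400000 / 41600 ≈ 9.6154
Gain = 20 log₁₀(9.6154) ≈ 19.66 dB
∠L = 0.00° − 90.00° = -90.00°

At s = jω = j2000:
quadratic: (j2000)² + 208·j2000 + 40000 = -3960000 + j416000 → |·| ≈ 3.9818e+06, ∠ ≈ 174.00°
|L| = 400000 / 3.9818e+06 ≈ 0.10046
Gain = 20 log₁₀(0.10046) ≈ -19.96 dB
∠L = 0.00° − 174.00° = -174.00°

ω = 200: 19.7 dB, -90.0°; ω = 2000: -20.0 dB, -174.0°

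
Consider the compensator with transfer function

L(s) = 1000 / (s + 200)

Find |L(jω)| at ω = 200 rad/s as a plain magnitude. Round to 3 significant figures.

3.54

At s = jω = j200:
pole (s+200): 200 + j200 → |·| = √(200²+200²) = √80000 ≈ 282.84, ∠ = arctan(200/200) ≈ 45.00°
|L| = 1000 / 282.84 ≈ 3.5356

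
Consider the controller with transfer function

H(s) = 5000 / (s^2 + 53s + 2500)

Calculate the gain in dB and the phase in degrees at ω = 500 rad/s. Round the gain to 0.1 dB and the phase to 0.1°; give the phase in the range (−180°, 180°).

-33.9 dB, -173.9°

At s = jω = j500:
quadratic: (j500)² + 53·j500 + 2500 = -247500 + j26500 → |·| ≈ 2.4891e+05, ∠ ≈ 173.89°
|H| = 5000 / 2.4891e+05 ≈ 0.020088
Gain = 20 log₁₀(0.020088) ≈ -33.94 dB
∠H = 0.00° − 173.89° = -173.89°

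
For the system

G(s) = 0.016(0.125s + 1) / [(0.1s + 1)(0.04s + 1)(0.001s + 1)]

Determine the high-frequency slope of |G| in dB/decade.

-40 dB/decade

Each pole contributes −20 dB/decade at high frequency; each zero contributes +20 dB/decade.
Net: 1 zero(s) − 3 pole(s) → -40 dB/decade.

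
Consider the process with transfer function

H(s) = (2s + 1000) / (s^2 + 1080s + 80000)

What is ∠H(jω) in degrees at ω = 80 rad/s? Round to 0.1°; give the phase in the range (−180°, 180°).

-40.5°

Substitute s = j80:
Numerator: 2(j80) + 1000 = 1000 + j160
Denominator: (j80)^2 + 1080(j80) + 80000 = 73600 + j86400
|N| = √(1000² + 160²) ≈ 1012.7, ∠N ≈ 9.09°
|D| = √(73600² + 86400²) ≈ 1.135e+05, ∠D ≈ 49.57°
∠H = 9.09° − 49.57° = -40.48°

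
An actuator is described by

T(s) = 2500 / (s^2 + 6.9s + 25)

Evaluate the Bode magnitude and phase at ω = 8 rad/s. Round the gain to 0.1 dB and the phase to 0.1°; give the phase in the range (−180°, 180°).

At s = jω = j8:
quadratic: (j8)² + 6.9·j8 + 25 = -39 + j55.2 → |·| ≈ 67.587, ∠ ≈ 125.24°
|T| = 2500 / 67.587 ≈ 36.989
Gain = 20 log₁₀(36.989) ≈ 31.36 dB
∠T = 0.00° − 125.24° = -125.24°

31.4 dB, -125.2°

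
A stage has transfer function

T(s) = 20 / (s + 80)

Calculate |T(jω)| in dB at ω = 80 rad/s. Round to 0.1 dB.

-15.1 dB

At s = jω = j80:
pole (s+80): 80 + j80 → |·| = √(80²+80²) = √12800 ≈ 113.14, ∠ = arctan(80/80) ≈ 45.00°
|T| = 20 / 113.14 ≈ 0.17677
Gain = 20 log₁₀(0.17677) ≈ -15.05 dB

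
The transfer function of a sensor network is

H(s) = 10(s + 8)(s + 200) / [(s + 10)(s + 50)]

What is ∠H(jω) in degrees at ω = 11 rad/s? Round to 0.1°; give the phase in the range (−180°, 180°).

-3.0°

At s = jω = j11:
zero (s+8): 8 + j11 → |·| = √(8²+11²) = √185 ≈ 13.601, ∠ = arctan(11/8) ≈ 53.97°
zero (s+200): 200 + j11 → |·| = √(200²+11²) = √40121 ≈ 200.3, ∠ = arctan(11/200) ≈ 3.15°
pole (s+10): 10 + j11 → |·| = √(10²+11²) = √221 ≈ 14.866, ∠ = arctan(11/10) ≈ 47.73°
pole (s+50): 50 + j11 → |·| = √(50²+11²) = √2621 ≈ 51.196, ∠ = arctan(11/50) ≈ 12.41°
∠H = 57.12° − 60.14° = -3.02°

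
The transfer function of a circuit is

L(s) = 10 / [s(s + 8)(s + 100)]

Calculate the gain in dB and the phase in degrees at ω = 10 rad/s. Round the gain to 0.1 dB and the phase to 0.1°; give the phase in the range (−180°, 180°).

At s = jω = j10:
pole (s+8): 8 + j10 → |·| = √(8²+10²) = √164 ≈ 12.806, ∠ = arctan(10/8) ≈ 51.34°
pole (s+100): 100 + j10 → |·| = √(100²+10²) = √10100 ≈ 100.5, ∠ = arctan(10/100) ≈ 5.71°
pole at origin: |s| = 10, ∠ = 90.00° (in denominator)
|L| = 10 / 12870 ≈ 0.000777
Gain = 20 log₁₀(0.000777) ≈ -62.19 dB
∠L = 0.00° − 147.05° = -147.05°

-62.2 dB, -147.1°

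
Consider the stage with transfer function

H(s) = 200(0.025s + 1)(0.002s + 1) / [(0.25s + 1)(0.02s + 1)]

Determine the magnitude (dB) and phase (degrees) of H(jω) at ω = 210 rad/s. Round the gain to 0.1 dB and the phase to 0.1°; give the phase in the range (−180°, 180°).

14.2 dB, -63.5°

At ω = 210 rad/s:
zero (1 + j210·0.025) = 1 + j5.25 → |·| ≈ 5.3444, ∠ ≈ 79.22°
zero (1 + j210·0.002) = 1 + j0.42 → |·| ≈ 1.0846, ∠ ≈ 22.78°
pole (1 + j210·0.25) = 1 + j52.5 → |·| ≈ 52.51, ∠ ≈ 88.91°
pole (1 + j210·0.02) = 1 + j4.2 → |·| ≈ 4.3174, ∠ ≈ 76.61°
|H| = 200 · 5.3444 · 1.0846 / (52.51 · 4.3174) ≈ 5.1137
Gain = 20 log₁₀(5.1137) ≈ 14.17 dB
∠H = (79.22° + 22.78°) − (88.91° + 76.61°) = -63.52°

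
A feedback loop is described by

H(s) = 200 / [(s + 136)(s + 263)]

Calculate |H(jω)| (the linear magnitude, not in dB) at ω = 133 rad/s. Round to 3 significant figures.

At s = jω = j133:
pole (s+136): 136 + j133 → |·| = √(136²+133²) = √36185 ≈ 190.22, ∠ = arctan(133/136) ≈ 44.36°
pole (s+263): 263 + j133 → |·| = √(263²+133²) = √86858 ≈ 294.72, ∠ = arctan(133/263) ≈ 26.83°
|H| = 200 / 56062 ≈ 0.0035675

0.00357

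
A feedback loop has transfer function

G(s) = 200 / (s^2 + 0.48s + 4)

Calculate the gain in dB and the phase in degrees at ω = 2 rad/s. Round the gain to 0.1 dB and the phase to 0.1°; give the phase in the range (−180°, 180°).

46.4 dB, -90.0°

At s = jω = j2:
quadratic: (j2)² + 0.48·j2 + 4 = 0 + j0.96 → |·| ≈ 0.96, ∠ ≈ 90.00°
|G| = 200 / 0.96 ≈ 208.33
Gain = 20 log₁₀(208.33) ≈ 46.38 dB
∠G = 0.00° − 90.00° = -90.00°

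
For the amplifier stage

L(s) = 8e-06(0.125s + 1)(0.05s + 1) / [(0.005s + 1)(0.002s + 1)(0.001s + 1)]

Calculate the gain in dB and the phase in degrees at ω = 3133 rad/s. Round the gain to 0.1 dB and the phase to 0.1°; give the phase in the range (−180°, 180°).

At ω = 3133 rad/s:
zero (1 + j3133·0.125) = 1 + j391.625 → |·| ≈ 391.63, ∠ ≈ 89.85°
zero (1 + j3133·0.05) = 1 + j156.65 → |·| ≈ 156.65, ∠ ≈ 89.63°
pole (1 + j3133·0.005) = 1 + j15.665 → |·| ≈ 15.697, ∠ ≈ 86.35°
pole (1 + j3133·0.002) = 1 + j6.266 → |·| ≈ 6.3453, ∠ ≈ 80.93°
pole (1 + j3133·0.001) = 1 + j3.133 → |·| ≈ 3.2887, ∠ ≈ 72.30°
|L| = 8e-06 · 391.63 · 156.65 / (15.697 · 6.3453 · 3.2887) ≈ 0.0014983
Gain = 20 log₁₀(0.0014983) ≈ -56.49 dB
∠L = (89.85° + 89.63°) − (86.35° + 80.93° + 72.30°) = -60.10°

-56.5 dB, -60.1°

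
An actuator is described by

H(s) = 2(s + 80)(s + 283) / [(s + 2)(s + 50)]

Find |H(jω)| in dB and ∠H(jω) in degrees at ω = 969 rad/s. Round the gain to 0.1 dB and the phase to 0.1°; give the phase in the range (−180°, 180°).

At s = jω = j969:
zero (s+80): 80 + j969 → |·| = √(80²+969²) = √945361 ≈ 972.3, ∠ = arctan(969/80) ≈ 85.28°
zero (s+283): 283 + j969 → |·| = √(283²+969²) = √1019050 ≈ 1009.5, ∠ = arctan(969/283) ≈ 73.72°
pole (s+2): 2 + j969 → |·| = √(2²+969²) = √938965 ≈ 969, ∠ = arctan(969/2) ≈ 89.88°
pole (s+50): 50 + j969 → |·| = √(50²+969²) = √941461 ≈ 970.29, ∠ = arctan(969/50) ≈ 87.05°
|H| = 2 · 9.8154e+05 / 9.4021e+05 ≈ 2.0879
Gain = 20 log₁₀(2.0879) ≈ 6.39 dB
∠H = 159.00° − 176.93° = -17.93°

6.4 dB, -17.9°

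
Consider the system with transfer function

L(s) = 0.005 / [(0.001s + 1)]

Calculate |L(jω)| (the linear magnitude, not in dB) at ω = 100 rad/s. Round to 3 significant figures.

0.00498

At ω = 100 rad/s:
pole (1 + j100·0.001) = 1 + j0.1 → |·| ≈ 1.005, ∠ ≈ 5.71°
|L| = 0.005 · 1 / (1.005) ≈ 0.0049751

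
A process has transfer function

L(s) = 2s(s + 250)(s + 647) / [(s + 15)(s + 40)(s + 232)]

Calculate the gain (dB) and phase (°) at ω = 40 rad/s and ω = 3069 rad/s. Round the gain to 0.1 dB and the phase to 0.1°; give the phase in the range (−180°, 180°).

ω = 40: 27.3 dB, -21.6°; ω = 3069: 6.2 dB, -11.2°

At s = jω = j40:
zero (s+250): 250 + j40 → |·| = √(250²+40²) = √64100 ≈ 253.18, ∠ = arctan(40/250) ≈ 9.09°
zero (s+647): 647 + j40 → |·| = √(647²+40²) = √420209 ≈ 648.24, ∠ = arctan(40/647) ≈ 3.54°
zero at origin: s = j40 → |·| = 40, ∠ = 90.00°
pole (s+15): 15 + j40 → |·| = √(15²+40²) = √1825 ≈ 42.72, ∠ = arctan(40/15) ≈ 69.44°
pole (s+40): 40 + j40 → |·| = √(40²+40²) = √3200 ≈ 56.569, ∠ = arctan(40/40) ≈ 45.00°
pole (s+232): 232 + j40 → |·| = √(232²+40²) = √55424 ≈ 235.42, ∠ = arctan(40/232) ≈ 9.78°
|L| = 2 · 6.5649e+06 / 5.6892e+05 ≈ 23.078
Gain = 20 log₁₀(23.078) ≈ 27.26 dB
∠L = 102.63° − 124.22° = -21.59°

At s = jω = j3069:
zero (s+250): 250 + j3069 → |·| = √(250²+3069²) = √9481261 ≈ 3079.2, ∠ = arctan(3069/250) ≈ 85.34°
zero (s+647): 647 + j3069 → |·| = √(647²+3069²) = √9837370 ≈ 3136.5, ∠ = arctan(3069/647) ≈ 78.10°
zero at origin: s = j3069 → |·| = 3069, ∠ = 90.00°
pole (s+15): 15 + j3069 → |·| = √(15²+3069²) = √9418986 ≈ 3069, ∠ = arctan(3069/15) ≈ 89.72°
pole (s+40): 40 + j3069 → |·| = √(40²+3069²) = √9420361 ≈ 3069.3, ∠ = arctan(3069/40) ≈ 89.25°
pole (s+232): 232 + j3069 → |·| = √(232²+3069²) = √9472585 ≈ 3077.8, ∠ = arctan(3069/232) ≈ 85.68°
|L| = 2 · 2.964e+10 / 2.8992e+10 ≈ 2.0447
Gain = 20 log₁₀(2.0447) ≈ 6.21 dB
∠L = 253.44° − 264.65° = -11.21°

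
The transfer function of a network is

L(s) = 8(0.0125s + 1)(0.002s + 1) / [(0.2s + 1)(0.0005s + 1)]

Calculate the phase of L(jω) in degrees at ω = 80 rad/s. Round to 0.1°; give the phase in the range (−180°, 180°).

At ω = 80 rad/s:
zero (1 + j80·0.0125) = 1 + j1 → |·| ≈ 1.4142, ∠ ≈ 45.00°
zero (1 + j80·0.002) = 1 + j0.16 → |·| ≈ 1.0127, ∠ ≈ 9.09°
pole (1 + j80·0.2) = 1 + j16 → |·| ≈ 16.031, ∠ ≈ 86.42°
pole (1 + j80·0.0005) = 1 + j0.04 → |·| ≈ 1.0008, ∠ ≈ 2.29°
∠L = (45.00° + 9.09°) − (86.42° + 2.29°) = -34.62°

-34.6°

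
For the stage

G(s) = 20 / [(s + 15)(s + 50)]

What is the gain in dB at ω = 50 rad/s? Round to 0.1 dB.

At s = jω = j50:
pole (s+15): 15 + j50 → |·| = √(15²+50²) = √2725 ≈ 52.202, ∠ = arctan(50/15) ≈ 73.30°
pole (s+50): 50 + j50 → |·| = √(50²+50²) = √5000 ≈ 70.711, ∠ = arctan(50/50) ≈ 45.00°
|G| = 20 / 3691.3 ≈ 0.0054181
Gain = 20 log₁₀(0.0054181) ≈ -45.32 dB

-45.3 dB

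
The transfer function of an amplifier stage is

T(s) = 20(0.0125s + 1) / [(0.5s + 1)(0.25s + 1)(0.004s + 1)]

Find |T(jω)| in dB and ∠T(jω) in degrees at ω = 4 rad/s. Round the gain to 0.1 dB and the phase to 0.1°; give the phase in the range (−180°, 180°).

16.0 dB, -106.5°

At ω = 4 rad/s:
zero (1 + j4·0.0125) = 1 + j0.05 → |·| ≈ 1.0012, ∠ ≈ 2.86°
pole (1 + j4·0.5) = 1 + j2 → |·| ≈ 2.2361, ∠ ≈ 63.43°
pole (1 + j4·0.25) = 1 + j1 → |·| ≈ 1.4142, ∠ ≈ 45.00°
pole (1 + j4·0.004) = 1 + j0.016 → |·| ≈ 1.0001, ∠ ≈ 0.92°
|T| = 20 · 1.0012 / (2.2361 · 1.4142 · 1.0001) ≈ 6.3315
Gain = 20 log₁₀(6.3315) ≈ 16.03 dB
∠T = (2.86°) − (63.43° + 45.00° + 0.92°) = -106.49°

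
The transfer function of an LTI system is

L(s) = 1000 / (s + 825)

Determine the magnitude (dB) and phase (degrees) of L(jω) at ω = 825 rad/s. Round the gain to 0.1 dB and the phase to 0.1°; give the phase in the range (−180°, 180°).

-1.3 dB, -45.0°

Substitute s = j825:
Numerator: 1000 = 1000 + j0
Denominator: (j825) + 825 = 825 + j825
|N| = √(1000² + 0²) ≈ 1000, ∠N ≈ 0.00°
|D| = √(825² + 825²) ≈ 1166.7, ∠D ≈ 45.00°
|L| = 1000 / 1166.7 ≈ 0.85712
Gain = 20 log₁₀(0.85712) ≈ -1.34 dB
∠L = 0.00° − 45.00° = -45.00°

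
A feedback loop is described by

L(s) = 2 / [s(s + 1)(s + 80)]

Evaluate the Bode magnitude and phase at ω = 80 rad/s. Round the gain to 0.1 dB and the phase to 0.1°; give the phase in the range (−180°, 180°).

-111.2 dB, 135.7°

At s = jω = j80:
pole (s+1): 1 + j80 → |·| = √(1²+80²) = √6401 ≈ 80.006, ∠ = arctan(80/1) ≈ 89.28°
pole (s+80): 80 + j80 → |·| = √(80²+80²) = √12800 ≈ 113.14, ∠ = arctan(80/80) ≈ 45.00°
pole at origin: |s| = 80, ∠ = 90.00° (in denominator)
|L| = 2 / 7.2415e+05 ≈ 2.7619e-06
Gain = 20 log₁₀(2.7619e-06) ≈ -111.18 dB
∠L = 0.00° − 224.28° = -224.28° ≡ 135.72° (principal value)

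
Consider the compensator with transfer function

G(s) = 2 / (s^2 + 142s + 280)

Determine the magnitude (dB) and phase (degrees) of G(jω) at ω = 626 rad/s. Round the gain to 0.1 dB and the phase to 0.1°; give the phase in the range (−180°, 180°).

-106.1 dB, -167.2°

Substitute s = j626:
Numerator: 2 = 2 + j0
Denominator: (j626)^2 + 142(j626) + 280 = -391596 + j88892
|N| = √(2² + 0²) ≈ 2, ∠N ≈ 0.00°
|D| = √(391596² + 88892²) ≈ 4.0156e+05, ∠D ≈ 167.21°
|G| = 2 / 4.0156e+05 ≈ 4.9806e-06
Gain = 20 log₁₀(4.9806e-06) ≈ -106.05 dB
∠G = 0.00° − 167.21° = -167.21°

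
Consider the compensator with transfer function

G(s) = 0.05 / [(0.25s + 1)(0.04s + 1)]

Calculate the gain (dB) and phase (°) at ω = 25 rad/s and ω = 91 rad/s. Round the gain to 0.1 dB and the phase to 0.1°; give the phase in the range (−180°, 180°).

At ω = 25 rad/s:
pole (1 + j25·0.25) = 1 + j6.25 → |·| ≈ 6.3295, ∠ ≈ 80.91°
pole (1 + j25·0.04) = 1 + j1 → |·| ≈ 1.4142, ∠ ≈ 45.00°
|G| = 0.05 · 1 / (6.3295 · 1.4142) ≈ 0.0055859
Gain = 20 log₁₀(0.0055859) ≈ -45.06 dB
∠G = (0°) − (80.91° + 45.00°) = -125.91°

At ω = 91 rad/s:
pole (1 + j91·0.25) = 1 + j22.75 → |·| ≈ 22.772, ∠ ≈ 87.48°
pole (1 + j91·0.04) = 1 + j3.64 → |·| ≈ 3.7749, ∠ ≈ 74.64°
|G| = 0.05 · 1 / (22.772 · 3.7749) ≈ 0.00058165
Gain = 20 log₁₀(0.00058165) ≈ -64.71 dB
∠G = (0°) − (87.48° + 74.64°) = -162.12°

ω = 25: -45.1 dB, -125.9°; ω = 91: -64.7 dB, -162.1°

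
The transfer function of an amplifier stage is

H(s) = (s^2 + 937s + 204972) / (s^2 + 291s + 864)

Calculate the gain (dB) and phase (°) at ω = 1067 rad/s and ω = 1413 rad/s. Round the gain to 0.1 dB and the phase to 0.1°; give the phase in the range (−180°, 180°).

ω = 1067: 1.3 dB, -31.7°; ω = 1413: 0.8 dB, -24.8°

Substitute s = j1067:
Numerator: (j1067)^2 + 937(j1067) + 204972 = -933517 + j999779
Denominator: (j1067)^2 + 291(j1067) + 864 = -1137625 + j310497
|N| = √(933517² + 999779²) ≈ 1.3678e+06, ∠N ≈ 133.04°
|D| = √(1137625² + 310497²) ≈ 1.1792e+06, ∠D ≈ 164.73°
|H| = 1.3678e+06 / 1.1792e+06 ≈ 1.1599
Gain = 20 log₁₀(1.1599) ≈ 1.29 dB
∠H = 133.04° − 164.73° = -31.69°

Substitute s = j1413:
Numerator: (j1413)^2 + 937(j1413) + 204972 = -1791597 + j1323981
Denominator: (j1413)^2 + 291(j1413) + 864 = -1995705 + j411183
|N| = √(1791597² + 1323981²) ≈ 2.2277e+06, ∠N ≈ 143.54°
|D| = √(1995705² + 411183²) ≈ 2.0376e+06, ∠D ≈ 168.36°
|H| = 2.2277e+06 / 2.0376e+06 ≈ 1.0933
Gain = 20 log₁₀(1.0933) ≈ 0.77 dB
∠H = 143.54° − 168.36° = -24.82°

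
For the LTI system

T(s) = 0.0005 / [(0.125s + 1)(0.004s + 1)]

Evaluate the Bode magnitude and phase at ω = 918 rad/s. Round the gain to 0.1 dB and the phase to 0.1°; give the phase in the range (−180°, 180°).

-118.8 dB, -164.3°

At ω = 918 rad/s:
pole (1 + j918·0.125) = 1 + j114.75 → |·| ≈ 114.75, ∠ ≈ 89.50°
pole (1 + j918·0.004) = 1 + j3.672 → |·| ≈ 3.8057, ∠ ≈ 74.77°
|T| = 0.0005 · 1 / (114.75 · 3.8057) ≈ 1.1449e-06
Gain = 20 log₁₀(1.1449e-06) ≈ -118.82 dB
∠T = (0°) − (89.50° + 74.77°) = -164.27°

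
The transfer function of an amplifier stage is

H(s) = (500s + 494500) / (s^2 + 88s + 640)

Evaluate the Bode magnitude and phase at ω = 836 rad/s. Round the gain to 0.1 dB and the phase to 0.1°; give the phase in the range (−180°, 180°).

-0.7 dB, -133.8°

Substitute s = j836:
Numerator: 500(j836) + 494500 = 494500 + j418000
Denominator: (j836)^2 + 88(j836) + 640 = -698256 + j73568
|N| = √(494500² + 418000²) ≈ 6.475e+05, ∠N ≈ 40.21°
|D| = √(698256² + 73568²) ≈ 7.0212e+05, ∠D ≈ 173.99°
|H| = 6.475e+05 / 7.0212e+05 ≈ 0.92221
Gain = 20 log₁₀(0.92221) ≈ -0.70 dB
∠H = 40.21° − 173.99° = -133.78°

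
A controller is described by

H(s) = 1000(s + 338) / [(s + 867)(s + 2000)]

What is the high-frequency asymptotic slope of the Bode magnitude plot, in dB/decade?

Each pole contributes −20 dB/decade at high frequency; each zero contributes +20 dB/decade.
Net: 1 zero(s) − 2 pole(s) → -20 dB/decade.

-20 dB/decade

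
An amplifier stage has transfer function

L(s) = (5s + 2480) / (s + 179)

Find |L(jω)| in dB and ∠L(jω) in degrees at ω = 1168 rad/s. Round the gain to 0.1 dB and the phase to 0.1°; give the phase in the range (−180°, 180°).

14.6 dB, -14.3°

Substitute s = j1168:
Numerator: 5(j1168) + 2480 = 2480 + j5840
Denominator: (j1168) + 179 = 179 + j1168
|N| = √(2480² + 5840²) ≈ 6344.8, ∠N ≈ 66.99°
|D| = √(179² + 1168²) ≈ 1181.6, ∠D ≈ 81.29°
|L| = 6344.8 / 1181.6 ≈ 5.3697
Gain = 20 log₁₀(5.3697) ≈ 14.60 dB
∠L = 66.99° − 81.29° = -14.30°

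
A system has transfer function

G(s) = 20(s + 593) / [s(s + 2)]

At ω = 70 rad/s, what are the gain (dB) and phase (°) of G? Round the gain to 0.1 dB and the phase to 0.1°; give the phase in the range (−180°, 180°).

7.7 dB, -171.6°

At s = jω = j70:
zero (s+593): 593 + j70 → |·| = √(593²+70²) = √356549 ≈ 597.12, ∠ = arctan(70/593) ≈ 6.73°
pole (s+2): 2 + j70 → |·| = √(2²+70²) = √4904 ≈ 70.029, ∠ = arctan(70/2) ≈ 88.36°
pole at origin: |s| = 70, ∠ = 90.00° (in denominator)
|G| = 20 · 597.12 / 4902 ≈ 2.4362
Gain = 20 log₁₀(2.4362) ≈ 7.73 dB
∠G = 6.73° − 178.36° = -171.63°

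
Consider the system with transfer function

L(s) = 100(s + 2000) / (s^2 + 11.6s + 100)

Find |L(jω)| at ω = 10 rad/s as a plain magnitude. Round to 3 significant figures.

At s = jω = j10:
zero (s+2000): 2000 + j10 → |·| = √(2000²+10²) = √4000100 ≈ 2000, ∠ = arctan(10/2000) ≈ 0.29°
quadratic: (j10)² + 11.6·j10 + 100 = 0 + j116 → |·| ≈ 116, ∠ ≈ 90.00°
|L| = 100 · 2000 / 116 ≈ 1724.1

1.72e+03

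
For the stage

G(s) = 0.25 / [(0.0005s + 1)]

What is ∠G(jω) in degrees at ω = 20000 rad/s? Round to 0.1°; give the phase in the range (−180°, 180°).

At ω = 20000 rad/s:
pole (1 + j20000·0.0005) = 1 + j10 → |·| ≈ 10.05, ∠ ≈ 84.29°
∠G = (0°) − (84.29°) = -84.29°

-84.3°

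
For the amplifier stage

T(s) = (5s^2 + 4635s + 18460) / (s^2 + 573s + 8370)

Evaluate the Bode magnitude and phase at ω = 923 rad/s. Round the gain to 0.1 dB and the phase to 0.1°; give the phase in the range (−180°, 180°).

Substitute s = j923:
Numerator: 5(j923)^2 + 4635(j923) + 18460 = -4241185 + j4278105
Denominator: (j923)^2 + 573(j923) + 8370 = -843559 + j528879
|N| = √(4241185² + 4278105²) ≈ 6.0241e+06, ∠N ≈ 134.75°
|D| = √(843559² + 528879²) ≈ 9.9564e+05, ∠D ≈ 147.91°
|T| = 6.0241e+06 / 9.9564e+05 ≈ 6.0505
Gain = 20 log₁₀(6.0505) ≈ 15.64 dB
∠T = 134.75° − 147.91° = -13.16°

15.6 dB, -13.2°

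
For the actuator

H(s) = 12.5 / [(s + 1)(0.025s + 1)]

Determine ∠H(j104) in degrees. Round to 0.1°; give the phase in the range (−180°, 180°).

At ω = 104 rad/s:
pole (1 + j104·1) = 1 + j104 → |·| ≈ 104, ∠ ≈ 89.45°
pole (1 + j104·0.025) = 1 + j2.6 → |·| ≈ 2.7857, ∠ ≈ 68.96°
∠H = (0°) − (89.45° + 68.96°) = -158.41°

-158.4°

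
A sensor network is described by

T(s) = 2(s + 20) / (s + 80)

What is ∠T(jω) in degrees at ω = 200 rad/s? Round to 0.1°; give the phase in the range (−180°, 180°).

At s = jω = j200:
zero (s+20): 20 + j200 → |·| = √(20²+200²) = √40400 ≈ 201, ∠ = arctan(200/20) ≈ 84.29°
pole (s+80): 80 + j200 → |·| = √(80²+200²) = √46400 ≈ 215.41, ∠ = arctan(200/80) ≈ 68.20°
∠T = 84.29° − 68.20° = 16.09°

16.1°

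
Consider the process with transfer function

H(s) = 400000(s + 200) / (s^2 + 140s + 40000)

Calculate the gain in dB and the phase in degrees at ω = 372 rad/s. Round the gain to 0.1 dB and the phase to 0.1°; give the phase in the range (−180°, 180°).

63.6 dB, -90.4°

At s = jω = j372:
zero (s+200): 200 + j372 → |·| = √(200²+372²) = √178384 ≈ 422.36, ∠ = arctan(372/200) ≈ 61.74°
quadratic: (j372)² + 140·j372 + 40000 = -98384 + j52080 → |·| ≈ 1.1132e+05, ∠ ≈ 152.11°
|H| = 400000 · 422.36 / 1.1132e+05 ≈ 1517.6
Gain = 20 log₁₀(1517.6) ≈ 63.62 dB
∠H = 61.74° − 152.11° = -90.37°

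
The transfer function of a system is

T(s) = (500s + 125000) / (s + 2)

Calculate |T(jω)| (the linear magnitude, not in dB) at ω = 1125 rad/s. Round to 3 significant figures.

512

Substitute s = j1125:
Numerator: 500(j1125) + 125000 = 125000 + j562500
Denominator: (j1125) + 2 = 2 + j1125
|N| = √(125000² + 562500²) ≈ 5.7622e+05, ∠N ≈ 77.47°
|D| = √(2² + 1125²) ≈ 1125, ∠D ≈ 89.90°
|T| = 5.7622e+05 / 1125 ≈ 512.2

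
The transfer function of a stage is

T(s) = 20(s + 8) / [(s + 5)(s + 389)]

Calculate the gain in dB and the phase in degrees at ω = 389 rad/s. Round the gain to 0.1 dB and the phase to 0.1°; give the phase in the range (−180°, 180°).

At s = jω = j389:
zero (s+8): 8 + j389 → |·| = √(8²+389²) = √151385 ≈ 389.08, ∠ = arctan(389/8) ≈ 88.82°
pole (s+5): 5 + j389 → |·| = √(5²+389²) = √151346 ≈ 389.03, ∠ = arctan(389/5) ≈ 89.26°
pole (s+389): 389 + j389 → |·| = √(389²+389²) = √302642 ≈ 550.13, ∠ = arctan(389/389) ≈ 45.00°
|T| = 20 · 389.08 / 2.1402e+05 ≈ 0.036359
Gain = 20 log₁₀(0.036359) ≈ -28.79 dB
∠T = 88.82° − 134.26° = -45.44°

-28.8 dB, -45.4°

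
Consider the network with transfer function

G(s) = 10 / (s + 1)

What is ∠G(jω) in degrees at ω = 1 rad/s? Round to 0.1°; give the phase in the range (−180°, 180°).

-45.0°

Substitute s = j1:
Numerator: 10 = 10 + j0
Denominator: (j1) + 1 = 1 + j1
|N| = √(10² + 0²) ≈ 10, ∠N ≈ 0.00°
|D| = √(1² + 1²) ≈ 1.4142, ∠D ≈ 45.00°
∠G = 0.00° − 45.00° = -45.00°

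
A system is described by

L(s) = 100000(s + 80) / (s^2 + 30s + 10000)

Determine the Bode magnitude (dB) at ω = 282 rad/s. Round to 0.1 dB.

52.4 dB

At s = jω = j282:
zero (s+80): 80 + j282 → |·| = √(80²+282²) = √85924 ≈ 293.13, ∠ = arctan(282/80) ≈ 74.16°
quadratic: (j282)² + 30·j282 + 10000 = -69524 + j8460 → |·| ≈ 70037, ∠ ≈ 173.06°
|L| = 100000 · 293.13 / 70037 ≈ 418.54
Gain = 20 log₁₀(418.54) ≈ 52.43 dB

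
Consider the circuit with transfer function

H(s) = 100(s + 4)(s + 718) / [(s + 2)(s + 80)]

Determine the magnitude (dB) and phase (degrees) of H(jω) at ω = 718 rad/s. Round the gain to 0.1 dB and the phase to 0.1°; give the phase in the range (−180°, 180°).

At s = jω = j718:
zero (s+4): 4 + j718 → |·| = √(4²+718²) = √515540 ≈ 718.01, ∠ = arctan(718/4) ≈ 89.68°
zero (s+718): 718 + j718 → |·| = √(718²+718²) = √1031048 ≈ 1015.4, ∠ = arctan(718/718) ≈ 45.00°
pole (s+2): 2 + j718 → |·| = √(2²+718²) = √515528 ≈ 718, ∠ = arctan(718/2) ≈ 89.84°
pole (s+80): 80 + j718 → |·| = √(80²+718²) = √521924 ≈ 722.44, ∠ = arctan(718/80) ≈ 83.64°
|H| = 100 · 7.2907e+05 / 5.1871e+05 ≈ 140.55
Gain = 20 log₁₀(140.55) ≈ 42.96 dB
∠H = 134.68° − 173.48° = -38.80°

43.0 dB, -38.8°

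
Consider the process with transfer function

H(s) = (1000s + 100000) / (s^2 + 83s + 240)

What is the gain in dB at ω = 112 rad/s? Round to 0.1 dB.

19.8 dB

Substitute s = j112:
Numerator: 1000(j112) + 100000 = 100000 + j112000
Denominator: (j112)^2 + 83(j112) + 240 = -12304 + j9296
|N| = √(100000² + 112000²) ≈ 1.5015e+05, ∠N ≈ 48.24°
|D| = √(12304² + 9296²) ≈ 15421, ∠D ≈ 142.93°
|H| = 1.5015e+05 / 15421 ≈ 9.7367
Gain = 20 log₁₀(9.7367) ≈ 19.77 dB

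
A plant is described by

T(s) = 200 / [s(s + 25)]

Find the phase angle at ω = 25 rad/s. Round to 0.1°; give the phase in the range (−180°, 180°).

At s = jω = j25:
pole (s+25): 25 + j25 → |·| = √(25²+25²) = √1250 ≈ 35.355, ∠ = arctan(25/25) ≈ 45.00°
pole at origin: |s| = 25, ∠ = 90.00° (in denominator)
∠T = 0.00° − 135.00° = -135.00°

-135.0°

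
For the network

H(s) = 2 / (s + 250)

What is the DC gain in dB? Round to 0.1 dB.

-41.9 dB

H(0) = 2 / 250 = 0.008
20 log₁₀(0.008) ≈ -41.94 dB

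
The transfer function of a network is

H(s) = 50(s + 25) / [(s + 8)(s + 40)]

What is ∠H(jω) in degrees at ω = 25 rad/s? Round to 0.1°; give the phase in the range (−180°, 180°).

-59.3°

At s = jω = j25:
zero (s+25): 25 + j25 → |·| = √(25²+25²) = √1250 ≈ 35.355, ∠ = arctan(25/25) ≈ 45.00°
pole (s+8): 8 + j25 → |·| = √(8²+25²) = √689 ≈ 26.249, ∠ = arctan(25/8) ≈ 72.26°
pole (s+40): 40 + j25 → |·| = √(40²+25²) = √2225 ≈ 47.17, ∠ = arctan(25/40) ≈ 32.01°
∠H = 45.00° − 104.27° = -59.27°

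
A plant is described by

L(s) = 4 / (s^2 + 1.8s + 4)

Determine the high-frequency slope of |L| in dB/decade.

-40 dB/decade

Each pole contributes −20 dB/decade at high frequency; each zero contributes +20 dB/decade.
Net: 0 zero(s) − 2 pole(s) → -40 dB/decade.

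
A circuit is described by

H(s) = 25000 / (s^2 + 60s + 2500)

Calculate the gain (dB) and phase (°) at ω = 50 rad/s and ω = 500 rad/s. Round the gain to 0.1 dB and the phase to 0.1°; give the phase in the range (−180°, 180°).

ω = 50: 18.4 dB, -90.0°; ω = 500: -20.0 dB, -173.1°

At s = jω = j50:
quadratic: (j50)² + 60·j50 + 2500 = 0 + j3000 → |·| ≈ 3000, ∠ ≈ 90.00°
|H| = 25000 / 3000 ≈ 8.3333
Gain = 20 log₁₀(8.3333) ≈ 18.42 dB
∠H = 0.00° − 90.00° = -90.00°

At s = jω = j500:
quadratic: (j500)² + 60·j500 + 2500 = -247500 + j30000 → |·| ≈ 2.4931e+05, ∠ ≈ 173.09°
|H| = 25000 / 2.4931e+05 ≈ 0.10028
Gain = 20 log₁₀(0.10028) ≈ -19.98 dB
∠H = 0.00° − 173.09° = -173.09°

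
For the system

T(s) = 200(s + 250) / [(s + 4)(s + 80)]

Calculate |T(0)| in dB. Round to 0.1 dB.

43.9 dB

T(0) = 200·250 / (4·80) = 156.25
20 log₁₀(156.25) ≈ 43.88 dB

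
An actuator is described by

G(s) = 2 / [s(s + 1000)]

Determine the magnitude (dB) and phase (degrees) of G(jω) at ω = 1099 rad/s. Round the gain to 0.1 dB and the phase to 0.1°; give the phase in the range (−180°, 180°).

At s = jω = j1099:
pole (s+1000): 1000 + j1099 → |·| = √(1000²+1099²) = √2207801 ≈ 1485.9, ∠ = arctan(1099/1000) ≈ 47.70°
pole at origin: |s| = 1099, ∠ = 90.00° (in denominator)
|G| = 2 / 1.633e+06 ≈ 1.2247e-06
Gain = 20 log₁₀(1.2247e-06) ≈ -118.24 dB
∠G = 0.00° − 137.70° = -137.70°

-118.2 dB, -137.7°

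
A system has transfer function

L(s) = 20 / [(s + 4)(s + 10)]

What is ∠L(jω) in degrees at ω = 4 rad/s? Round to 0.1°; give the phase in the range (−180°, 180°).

-66.8°

At s = jω = j4:
pole (s+4): 4 + j4 → |·| = √(4²+4²) = √32 ≈ 5.6569, ∠ = arctan(4/4) ≈ 45.00°
pole (s+10): 10 + j4 → |·| = √(10²+4²) = √116 ≈ 10.77, ∠ = arctan(4/10) ≈ 21.80°
∠L = 0.00° − 66.80° = -66.80°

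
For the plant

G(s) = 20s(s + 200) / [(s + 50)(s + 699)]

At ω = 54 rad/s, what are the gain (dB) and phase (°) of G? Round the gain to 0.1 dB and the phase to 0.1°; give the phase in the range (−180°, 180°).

At s = jω = j54:
zero (s+200): 200 + j54 → |·| = √(200²+54²) = √42916 ≈ 207.16, ∠ = arctan(54/200) ≈ 15.11°
zero at origin: s = j54 → |·| = 54, ∠ = 90.00°
pole (s+50): 50 + j54 → |·| = √(50²+54²) = √5416 ≈ 73.593, ∠ = arctan(54/50) ≈ 47.20°
pole (s+699): 699 + j54 → |·| = √(699²+54²) = √491517 ≈ 701.08, ∠ = arctan(54/699) ≈ 4.42°
|G| = 20 · 11187 / 51595 ≈ 4.3365
Gain = 20 log₁₀(4.3365) ≈ 12.74 dB
∠G = 105.11° − 51.62° = 53.49°

12.7 dB, 53.5°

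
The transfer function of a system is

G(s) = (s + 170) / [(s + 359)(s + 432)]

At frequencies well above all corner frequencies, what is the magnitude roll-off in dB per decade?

Each pole contributes −20 dB/decade at high frequency; each zero contributes +20 dB/decade.
Net: 1 zero(s) − 2 pole(s) → -20 dB/decade.

-20 dB/decade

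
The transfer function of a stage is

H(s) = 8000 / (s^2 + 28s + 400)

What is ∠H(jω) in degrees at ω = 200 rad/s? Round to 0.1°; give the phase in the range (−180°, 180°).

-172.0°

At s = jω = j200:
quadratic: (j200)² + 28·j200 + 400 = -39600 + j5600 → |·| ≈ 39994, ∠ ≈ 171.95°
∠H = 0.00° − 171.95° = -171.95°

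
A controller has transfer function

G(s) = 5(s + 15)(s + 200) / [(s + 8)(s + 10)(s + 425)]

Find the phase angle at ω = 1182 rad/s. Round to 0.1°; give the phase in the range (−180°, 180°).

-79.7°

At s = jω = j1182:
zero (s+15): 15 + j1182 → |·| = √(15²+1182²) = √1397349 ≈ 1182.1, ∠ = arctan(1182/15) ≈ 89.27°
zero (s+200): 200 + j1182 → |·| = √(200²+1182²) = √1437124 ≈ 1198.8, ∠ = arctan(1182/200) ≈ 80.40°
pole (s+8): 8 + j1182 → |·| = √(8²+1182²) = √1397188 ≈ 1182, ∠ = arctan(1182/8) ≈ 89.61°
pole (s+10): 10 + j1182 → |·| = √(10²+1182²) = √1397224 ≈ 1182, ∠ = arctan(1182/10) ≈ 89.52°
pole (s+425): 425 + j1182 → |·| = √(425²+1182²) = √1577749 ≈ 1256.1, ∠ = arctan(1182/425) ≈ 70.22°
∠G = 169.67° − 249.35° = -79.68°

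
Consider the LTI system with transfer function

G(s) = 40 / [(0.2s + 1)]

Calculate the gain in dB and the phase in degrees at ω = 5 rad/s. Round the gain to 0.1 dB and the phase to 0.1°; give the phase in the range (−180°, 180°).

29.0 dB, -45.0°

At ω = 5 rad/s:
pole (1 + j5·0.2) = 1 + j1 → |·| ≈ 1.4142, ∠ ≈ 45.00°
|G| = 40 · 1 / (1.4142) ≈ 28.285
Gain = 20 log₁₀(28.285) ≈ 29.03 dB
∠G = (0°) − (45.00°) = -45.00°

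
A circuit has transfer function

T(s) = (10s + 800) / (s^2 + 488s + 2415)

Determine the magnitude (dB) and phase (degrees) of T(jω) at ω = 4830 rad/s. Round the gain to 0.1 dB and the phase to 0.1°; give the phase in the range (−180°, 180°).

-53.7 dB, -85.2°

Substitute s = j4830:
Numerator: 10(j4830) + 800 = 800 + j48300
Denominator: (j4830)^2 + 488(j4830) + 2415 = -23326485 + j2357040
|N| = √(800² + 48300²) ≈ 48307, ∠N ≈ 89.05°
|D| = √(23326485² + 2357040²) ≈ 2.3445e+07, ∠D ≈ 174.23°
|T| = 48307 / 2.3445e+07 ≈ 0.0020604
Gain = 20 log₁₀(0.0020604) ≈ -53.72 dB
∠T = 89.05° − 174.23° = -85.18°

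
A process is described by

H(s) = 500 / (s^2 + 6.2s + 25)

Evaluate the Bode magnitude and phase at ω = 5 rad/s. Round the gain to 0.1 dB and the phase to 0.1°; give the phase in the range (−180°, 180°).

24.2 dB, -90.0°

At s = jω = j5:
quadratic: (j5)² + 6.2·j5 + 25 = 0 + j31 → |·| ≈ 31, ∠ ≈ 90.00°
|H| = 500 / 31 ≈ 16.129
Gain = 20 log₁₀(16.129) ≈ 24.15 dB
∠H = 0.00° − 90.00° = -90.00°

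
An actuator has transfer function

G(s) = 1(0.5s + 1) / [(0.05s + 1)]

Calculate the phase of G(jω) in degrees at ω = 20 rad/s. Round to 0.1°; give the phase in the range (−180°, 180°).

At ω = 20 rad/s:
zero (1 + j20·0.5) = 1 + j10 → |·| ≈ 10.05, ∠ ≈ 84.29°
pole (1 + j20·0.05) = 1 + j1 → |·| ≈ 1.4142, ∠ ≈ 45.00°
∠G = (84.29°) − (45.00°) = 39.29°

39.3°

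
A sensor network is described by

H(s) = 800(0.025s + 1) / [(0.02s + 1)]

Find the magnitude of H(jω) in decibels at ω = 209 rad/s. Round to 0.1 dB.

At ω = 209 rad/s:
zero (1 + j209·0.025) = 1 + j5.225 → |·| ≈ 5.3198, ∠ ≈ 79.17°
pole (1 + j209·0.02) = 1 + j4.18 → |·| ≈ 4.298, ∠ ≈ 76.55°
|H| = 800 · 5.3198 / (4.298) ≈ 990.19
Gain = 20 log₁₀(990.19) ≈ 59.91 dB

59.9 dB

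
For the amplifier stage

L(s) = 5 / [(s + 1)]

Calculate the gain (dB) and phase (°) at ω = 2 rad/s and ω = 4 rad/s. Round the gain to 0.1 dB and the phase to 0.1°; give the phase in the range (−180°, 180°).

At ω = 2 rad/s:
pole (1 + j2·1) = 1 + j2 → |·| ≈ 2.2361, ∠ ≈ 63.43°
|L| = 5 · 1 / (2.2361) ≈ 2.236
Gain = 20 log₁₀(2.236) ≈ 6.99 dB
∠L = (0°) − (63.43°) = -63.43°

At ω = 4 rad/s:
pole (1 + j4·1) = 1 + j4 → |·| ≈ 4.1231, ∠ ≈ 75.96°
|L| = 5 · 1 / (4.1231) ≈ 1.2127
Gain = 20 log₁₀(1.2127) ≈ 1.68 dB
∠L = (0°) − (75.96°) = -75.96°

ω = 2: 7.0 dB, -63.4°; ω = 4: 1.7 dB, -76.0°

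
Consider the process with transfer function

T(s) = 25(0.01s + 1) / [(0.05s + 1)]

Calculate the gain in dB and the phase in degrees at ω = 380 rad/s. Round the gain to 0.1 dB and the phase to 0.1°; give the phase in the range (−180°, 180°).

At ω = 380 rad/s:
zero (1 + j380·0.01) = 1 + j3.8 → |·| ≈ 3.9294, ∠ ≈ 75.26°
pole (1 + j380·0.05) = 1 + j19 → |·| ≈ 19.026, ∠ ≈ 86.99°
|T| = 25 · 3.9294 / (19.026) ≈ 5.1632
Gain = 20 log₁₀(5.1632) ≈ 14.26 dB
∠T = (75.26°) − (86.99°) = -11.73°

14.3 dB, -11.7°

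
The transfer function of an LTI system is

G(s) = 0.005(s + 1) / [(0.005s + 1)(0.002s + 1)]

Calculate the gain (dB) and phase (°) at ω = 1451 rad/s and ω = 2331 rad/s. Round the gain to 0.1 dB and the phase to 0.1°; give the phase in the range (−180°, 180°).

At ω = 1451 rad/s:
zero (1 + j1451·1) = 1 + j1451 → |·| ≈ 1451, ∠ ≈ 89.96°
pole (1 + j1451·0.005) = 1 + j7.255 → |·| ≈ 7.3236, ∠ ≈ 82.15°
pole (1 + j1451·0.002) = 1 + j2.902 → |·| ≈ 3.0695, ∠ ≈ 70.99°
|G| = 0.005 · 1451 / (7.3236 · 3.0695) ≈ 0.32273
Gain = 20 log₁₀(0.32273) ≈ -9.82 dB
∠G = (89.96°) − (82.15° + 70.99°) = -63.18°

At ω = 2331 rad/s:
zero (1 + j2331·1) = 1 + j2331 → |·| ≈ 2331, ∠ ≈ 89.98°
pole (1 + j2331·0.005) = 1 + j11.655 → |·| ≈ 11.698, ∠ ≈ 85.10°
pole (1 + j2331·0.002) = 1 + j4.662 → |·| ≈ 4.768, ∠ ≈ 77.89°
|G| = 0.005 · 2331 / (11.698 · 4.768) ≈ 0.20896
Gain = 20 log₁₀(0.20896) ≈ -13.60 dB
∠G = (89.98°) − (85.10° + 77.89°) = -73.01°

ω = 1451: -9.8 dB, -63.2°; ω = 2331: -13.6 dB, -73.0°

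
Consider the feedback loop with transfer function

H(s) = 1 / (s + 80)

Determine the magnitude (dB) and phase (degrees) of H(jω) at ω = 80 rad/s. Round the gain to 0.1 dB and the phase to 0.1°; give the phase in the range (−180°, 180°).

-41.1 dB, -45.0°

Substitute s = j80:
Numerator: 1 = 1 + j0
Denominator: (j80) + 80 = 80 + j80
|N| = √(1² + 0²) ≈ 1, ∠N ≈ 0.00°
|D| = √(80² + 80²) ≈ 113.14, ∠D ≈ 45.00°
|H| = 1 / 113.14 ≈ 0.0088386
Gain = 20 log₁₀(0.0088386) ≈ -41.07 dB
∠H = 0.00° − 45.00° = -45.00°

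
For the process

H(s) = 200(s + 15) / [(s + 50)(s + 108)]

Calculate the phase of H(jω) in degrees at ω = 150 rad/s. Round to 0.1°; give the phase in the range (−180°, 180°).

-41.5°

At s = jω = j150:
zero (s+15): 15 + j150 → |·| = √(15²+150²) = √22725 ≈ 150.75, ∠ = arctan(150/15) ≈ 84.29°
pole (s+50): 50 + j150 → |·| = √(50²+150²) = √25000 ≈ 158.11, ∠ = arctan(150/50) ≈ 71.57°
pole (s+108): 108 + j150 → |·| = √(108²+150²) = √34164 ≈ 184.84, ∠ = arctan(150/108) ≈ 54.25°
∠H = 84.29° − 125.82° = -41.53°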